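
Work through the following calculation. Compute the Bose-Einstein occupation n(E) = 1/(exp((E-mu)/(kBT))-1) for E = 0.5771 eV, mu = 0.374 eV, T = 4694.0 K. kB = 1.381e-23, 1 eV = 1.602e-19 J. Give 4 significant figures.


Step 1: (E - mu) = 0.2031 eV
Step 2: x = (E-mu)*eV/(kB*T) = 0.2031*1.602e-19/(1.381e-23*4694.0) = 0.5019
Step 3: exp(x) = 1.652
Step 4: n = 1/(exp(x)-1) = 1.534

1.534


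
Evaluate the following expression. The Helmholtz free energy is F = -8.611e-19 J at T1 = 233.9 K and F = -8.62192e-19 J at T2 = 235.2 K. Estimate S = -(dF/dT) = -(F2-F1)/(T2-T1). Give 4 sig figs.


Step 1: dF = F2 - F1 = -8.62192e-19 - (-8.611e-19) = -1.092e-21 J
Step 2: dT = T2 - T1 = 235.2 - 233.9 = 1.3 K
Step 3: S = -dF/dT = -(-1.092e-21)/1.3 = 8.4e-22 J/K

8.4e-22


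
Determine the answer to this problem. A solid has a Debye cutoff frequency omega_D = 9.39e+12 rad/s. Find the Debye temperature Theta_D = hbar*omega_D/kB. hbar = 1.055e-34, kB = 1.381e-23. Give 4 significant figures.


Step 1: hbar*omega_D = 1.055e-34 * 9.39e+12 = 9.906e-22 J
Step 2: Theta_D = 9.906e-22 / 1.381e-23
Step 3: Theta_D = 71.73 K

71.73


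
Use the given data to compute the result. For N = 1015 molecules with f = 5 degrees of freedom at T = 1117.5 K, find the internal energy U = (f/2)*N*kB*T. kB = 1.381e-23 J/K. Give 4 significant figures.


Step 1: f/2 = 5/2 = 2.5
Step 2: N*kB*T = 1015*1.381e-23*1117.5 = 1.566e-17
Step 3: U = 2.5 * 1.566e-17 = 3.916e-17 J

3.916e-17


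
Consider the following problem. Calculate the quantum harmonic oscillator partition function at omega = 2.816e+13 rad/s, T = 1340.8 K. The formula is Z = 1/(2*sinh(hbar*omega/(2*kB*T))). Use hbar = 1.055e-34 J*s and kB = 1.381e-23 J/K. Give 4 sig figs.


Step 1: Compute x = hbar*omega/(kB*T) = 1.055e-34*2.816e+13/(1.381e-23*1340.8) = 0.1604
Step 2: x/2 = 0.08022
Step 3: sinh(x/2) = 0.08031
Step 4: Z = 1/(2*0.08031) = 6.226

6.226


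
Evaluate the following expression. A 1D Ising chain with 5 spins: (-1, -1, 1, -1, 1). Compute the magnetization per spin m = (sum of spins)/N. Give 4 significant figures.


Step 1: Count up spins (+1): 2, down spins (-1): 3
Step 2: Total magnetization M = 2 - 3 = -1
Step 3: m = M/N = -1/5 = -0.2

-0.2


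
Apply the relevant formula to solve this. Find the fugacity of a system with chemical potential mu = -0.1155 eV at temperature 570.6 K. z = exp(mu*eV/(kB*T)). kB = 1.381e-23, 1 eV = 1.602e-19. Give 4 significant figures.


Step 1: Convert mu to Joules: -0.1155*1.602e-19 = -1.85e-20 J
Step 2: kB*T = 1.381e-23*570.6 = 7.88e-21 J
Step 3: mu/(kB*T) = -2.348
Step 4: z = exp(-2.348) = 0.09555

0.09555


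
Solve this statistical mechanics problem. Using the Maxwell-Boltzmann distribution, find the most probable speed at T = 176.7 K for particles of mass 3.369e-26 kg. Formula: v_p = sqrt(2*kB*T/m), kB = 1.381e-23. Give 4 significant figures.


Step 1: Numerator = 2*kB*T = 2*1.381e-23*176.7 = 4.88e-21
Step 2: Ratio = 4.88e-21 / 3.369e-26 = 1.449e+05
Step 3: v_p = sqrt(1.449e+05) = 380.6 m/s

380.6


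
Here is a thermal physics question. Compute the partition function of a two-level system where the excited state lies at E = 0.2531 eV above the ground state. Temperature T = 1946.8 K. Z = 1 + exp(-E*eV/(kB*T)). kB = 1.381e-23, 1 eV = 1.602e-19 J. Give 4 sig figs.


Step 1: Compute beta*E = E*eV/(kB*T) = 0.2531*1.602e-19/(1.381e-23*1946.8) = 1.508
Step 2: exp(-beta*E) = exp(-1.508) = 0.2213
Step 3: Z = 1 + 0.2213 = 1.221

1.221


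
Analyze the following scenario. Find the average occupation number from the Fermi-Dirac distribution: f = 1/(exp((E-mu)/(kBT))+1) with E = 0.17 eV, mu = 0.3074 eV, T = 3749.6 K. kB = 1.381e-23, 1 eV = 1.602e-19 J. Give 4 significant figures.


Step 1: (E - mu) = 0.17 - 0.3074 = -0.1374 eV
Step 2: Convert: (E-mu)*eV = -2.201e-20 J
Step 3: x = (E-mu)*eV/(kB*T) = -0.4251
Step 4: f = 1/(exp(-0.4251)+1) = 0.6047

0.6047


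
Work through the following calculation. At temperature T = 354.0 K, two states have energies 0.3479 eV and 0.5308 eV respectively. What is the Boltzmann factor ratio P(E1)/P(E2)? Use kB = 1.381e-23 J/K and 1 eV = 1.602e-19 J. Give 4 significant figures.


Step 1: Compute energy difference dE = E1 - E2 = 0.3479 - 0.5308 = -0.1829 eV
Step 2: Convert to Joules: dE_J = -0.1829 * 1.602e-19 = -2.93e-20 J
Step 3: Compute exponent = -dE_J / (kB * T) = -(-2.93e-20) / (1.381e-23 * 354.0) = 5.993
Step 4: P(E1)/P(E2) = exp(5.993) = 400.8

400.8


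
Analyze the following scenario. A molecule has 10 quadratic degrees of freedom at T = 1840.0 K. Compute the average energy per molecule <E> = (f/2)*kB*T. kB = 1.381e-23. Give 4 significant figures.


Step 1: f/2 = 10/2 = 5
Step 2: kB*T = 1.381e-23 * 1840.0 = 2.541e-20
Step 3: <E> = 5 * 2.541e-20 = 1.271e-19 J

1.271e-19


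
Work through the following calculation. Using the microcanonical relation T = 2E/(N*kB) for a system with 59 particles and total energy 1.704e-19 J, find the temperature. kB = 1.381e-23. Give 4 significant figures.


Step 1: Numerator = 2*E = 2*1.704e-19 = 3.408e-19 J
Step 2: Denominator = N*kB = 59*1.381e-23 = 8.148e-22
Step 3: T = 3.408e-19 / 8.148e-22 = 418.3 K

418.3


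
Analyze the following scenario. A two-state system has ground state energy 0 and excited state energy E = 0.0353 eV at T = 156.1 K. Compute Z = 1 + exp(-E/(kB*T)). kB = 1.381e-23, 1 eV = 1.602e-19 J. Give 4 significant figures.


Step 1: Compute beta*E = E*eV/(kB*T) = 0.0353*1.602e-19/(1.381e-23*156.1) = 2.623
Step 2: exp(-beta*E) = exp(-2.623) = 0.07257
Step 3: Z = 1 + 0.07257 = 1.073

1.073


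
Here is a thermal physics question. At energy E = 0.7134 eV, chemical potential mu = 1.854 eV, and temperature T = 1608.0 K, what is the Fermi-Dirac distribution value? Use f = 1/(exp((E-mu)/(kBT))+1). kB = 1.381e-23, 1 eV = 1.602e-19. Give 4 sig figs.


Step 1: (E - mu) = 0.7134 - 1.854 = -1.141 eV
Step 2: Convert: (E-mu)*eV = -1.827e-19 J
Step 3: x = (E-mu)*eV/(kB*T) = -8.228
Step 4: f = 1/(exp(-8.228)+1) = 0.9997

0.9997


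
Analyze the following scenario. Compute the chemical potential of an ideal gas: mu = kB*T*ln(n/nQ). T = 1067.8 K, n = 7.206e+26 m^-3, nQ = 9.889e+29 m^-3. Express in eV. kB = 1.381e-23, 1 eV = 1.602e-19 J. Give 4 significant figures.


Step 1: n/nQ = 7.206e+26/9.889e+29 = 0.0007287
Step 2: ln(n/nQ) = -7.224
Step 3: mu = kB*T*ln(n/nQ) = 1.475e-20*-7.224 = -1.065e-19 J
Step 4: Convert to eV: -1.065e-19/1.602e-19 = -0.665 eV

-0.665


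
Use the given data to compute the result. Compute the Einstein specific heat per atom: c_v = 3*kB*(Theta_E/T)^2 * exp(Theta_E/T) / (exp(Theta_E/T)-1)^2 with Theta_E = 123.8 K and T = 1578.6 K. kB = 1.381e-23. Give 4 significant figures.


Step 1: x = Theta_E/T = 123.8/1578.6 = 0.07842
Step 2: x^2 = 0.00615
Step 3: exp(x) = 1.082
Step 4: c_v = 3*1.381e-23*0.00615*1.082/(1.082-1)^2 = 4.141e-23

4.141e-23


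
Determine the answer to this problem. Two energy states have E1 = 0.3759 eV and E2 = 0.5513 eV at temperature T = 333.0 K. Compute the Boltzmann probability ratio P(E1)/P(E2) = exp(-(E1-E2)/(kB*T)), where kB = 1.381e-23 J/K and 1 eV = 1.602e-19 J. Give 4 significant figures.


Step 1: Compute energy difference dE = E1 - E2 = 0.3759 - 0.5513 = -0.1754 eV
Step 2: Convert to Joules: dE_J = -0.1754 * 1.602e-19 = -2.81e-20 J
Step 3: Compute exponent = -dE_J / (kB * T) = -(-2.81e-20) / (1.381e-23 * 333.0) = 6.11
Step 4: P(E1)/P(E2) = exp(6.11) = 450.4

450.4


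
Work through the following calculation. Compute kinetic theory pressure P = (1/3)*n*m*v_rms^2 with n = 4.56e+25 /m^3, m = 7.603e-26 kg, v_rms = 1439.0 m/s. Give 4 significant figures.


Step 1: v_rms^2 = 1439.0^2 = 2.071e+06
Step 2: n*m = 4.56e+25*7.603e-26 = 3.467
Step 3: P = (1/3)*3.467*2.071e+06 = 2.393e+06 Pa

2.393e+06


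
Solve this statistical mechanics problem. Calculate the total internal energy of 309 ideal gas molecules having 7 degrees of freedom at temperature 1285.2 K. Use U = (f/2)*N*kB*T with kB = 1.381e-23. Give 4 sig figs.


Step 1: f/2 = 7/2 = 3.5
Step 2: N*kB*T = 309*1.381e-23*1285.2 = 5.484e-18
Step 3: U = 3.5 * 5.484e-18 = 1.92e-17 J

1.92e-17


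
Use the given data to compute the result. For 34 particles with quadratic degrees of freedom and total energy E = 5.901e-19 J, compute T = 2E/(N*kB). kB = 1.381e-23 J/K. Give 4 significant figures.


Step 1: Numerator = 2*E = 2*5.901e-19 = 1.18e-18 J
Step 2: Denominator = N*kB = 34*1.381e-23 = 4.695e-22
Step 3: T = 1.18e-18 / 4.695e-22 = 2514 K

2514


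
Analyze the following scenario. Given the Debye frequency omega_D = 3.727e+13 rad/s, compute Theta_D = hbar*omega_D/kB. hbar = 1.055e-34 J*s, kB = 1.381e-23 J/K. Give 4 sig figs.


Step 1: hbar*omega_D = 1.055e-34 * 3.727e+13 = 3.932e-21 J
Step 2: Theta_D = 3.932e-21 / 1.381e-23
Step 3: Theta_D = 284.7 K

284.7


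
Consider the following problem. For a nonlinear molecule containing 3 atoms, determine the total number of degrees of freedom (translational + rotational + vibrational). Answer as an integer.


Step 1: Translational DOF = 3
Step 2: Rotational DOF (nonlinear) = 3
Step 3: Vibrational DOF = 3*3 - 6 = 3
Step 4: Total = 3 + 3 + 3 = 9

9


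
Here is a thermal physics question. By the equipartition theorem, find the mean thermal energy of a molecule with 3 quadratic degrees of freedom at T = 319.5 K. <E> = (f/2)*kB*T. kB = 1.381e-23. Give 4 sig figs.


Step 1: f/2 = 3/2 = 1.5
Step 2: kB*T = 1.381e-23 * 319.5 = 4.412e-21
Step 3: <E> = 1.5 * 4.412e-21 = 6.618e-21 J

6.618e-21


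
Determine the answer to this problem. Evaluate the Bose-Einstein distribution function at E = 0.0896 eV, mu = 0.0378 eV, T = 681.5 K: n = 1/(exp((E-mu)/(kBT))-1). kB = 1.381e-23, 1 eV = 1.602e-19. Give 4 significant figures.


Step 1: (E - mu) = 0.0518 eV
Step 2: x = (E-mu)*eV/(kB*T) = 0.0518*1.602e-19/(1.381e-23*681.5) = 0.8817
Step 3: exp(x) = 2.415
Step 4: n = 1/(exp(x)-1) = 0.7067

0.7067


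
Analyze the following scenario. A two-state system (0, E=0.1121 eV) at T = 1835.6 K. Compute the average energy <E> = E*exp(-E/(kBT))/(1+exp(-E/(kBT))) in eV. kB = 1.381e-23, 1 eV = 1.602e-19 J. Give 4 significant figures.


Step 1: beta*E = 0.1121*1.602e-19/(1.381e-23*1835.6) = 0.7084
Step 2: exp(-beta*E) = 0.4924
Step 3: <E> = 0.1121*0.4924/(1+0.4924) = 0.03699 eV

0.03699


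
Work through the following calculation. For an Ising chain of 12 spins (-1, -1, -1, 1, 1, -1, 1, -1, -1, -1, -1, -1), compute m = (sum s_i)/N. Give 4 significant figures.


Step 1: Count up spins (+1): 3, down spins (-1): 9
Step 2: Total magnetization M = 3 - 9 = -6
Step 3: m = M/N = -6/12 = -0.5

-0.5


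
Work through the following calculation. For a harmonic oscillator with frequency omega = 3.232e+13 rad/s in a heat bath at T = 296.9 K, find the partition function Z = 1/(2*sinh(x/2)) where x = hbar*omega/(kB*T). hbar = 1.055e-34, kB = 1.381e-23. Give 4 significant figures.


Step 1: Compute x = hbar*omega/(kB*T) = 1.055e-34*3.232e+13/(1.381e-23*296.9) = 0.8316
Step 2: x/2 = 0.4158
Step 3: sinh(x/2) = 0.4279
Step 4: Z = 1/(2*0.4279) = 1.169

1.169


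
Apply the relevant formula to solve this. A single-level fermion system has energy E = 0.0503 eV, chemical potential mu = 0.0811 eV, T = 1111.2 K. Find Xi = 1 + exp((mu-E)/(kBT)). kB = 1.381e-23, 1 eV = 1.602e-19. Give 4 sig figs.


Step 1: (mu - E) = 0.0811 - 0.0503 = 0.0308 eV
Step 2: x = (mu-E)*eV/(kB*T) = 0.0308*1.602e-19/(1.381e-23*1111.2) = 0.3215
Step 3: exp(x) = 1.379
Step 4: Xi = 1 + 1.379 = 2.379

2.379


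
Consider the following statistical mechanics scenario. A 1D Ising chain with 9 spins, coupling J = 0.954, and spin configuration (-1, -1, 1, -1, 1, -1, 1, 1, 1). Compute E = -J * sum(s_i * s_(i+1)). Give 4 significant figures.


Step 1: Nearest-neighbor products: 1, -1, -1, -1, -1, -1, 1, 1
Step 2: Sum of products = -2
Step 3: E = -0.954 * -2 = 1.908

1.908


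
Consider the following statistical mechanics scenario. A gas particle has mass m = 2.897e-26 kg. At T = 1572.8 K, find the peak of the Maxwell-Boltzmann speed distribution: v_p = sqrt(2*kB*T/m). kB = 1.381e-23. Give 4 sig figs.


Step 1: Numerator = 2*kB*T = 2*1.381e-23*1572.8 = 4.344e-20
Step 2: Ratio = 4.344e-20 / 2.897e-26 = 1.5e+06
Step 3: v_p = sqrt(1.5e+06) = 1225 m/s

1225


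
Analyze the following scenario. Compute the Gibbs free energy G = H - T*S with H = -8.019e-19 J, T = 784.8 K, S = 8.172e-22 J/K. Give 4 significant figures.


Step 1: T*S = 784.8 * 8.172e-22 = 6.413e-19 J
Step 2: G = H - T*S = -8.019e-19 - 6.413e-19
Step 3: G = -1.443e-18 J

-1.443e-18


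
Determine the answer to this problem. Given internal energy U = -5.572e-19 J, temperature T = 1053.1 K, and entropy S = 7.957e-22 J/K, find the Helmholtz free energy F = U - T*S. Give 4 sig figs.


Step 1: T*S = 1053.1 * 7.957e-22 = 8.38e-19 J
Step 2: F = U - T*S = -5.572e-19 - 8.38e-19
Step 3: F = -1.395e-18 J

-1.395e-18


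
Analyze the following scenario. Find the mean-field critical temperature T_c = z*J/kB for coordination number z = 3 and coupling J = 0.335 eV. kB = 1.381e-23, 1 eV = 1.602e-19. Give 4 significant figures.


Step 1: z*J = 3*0.335 = 1.005 eV
Step 2: Convert to Joules: 1.005*1.602e-19 = 1.61e-19 J
Step 3: T_c = 1.61e-19 / 1.381e-23 = 1.166e+04 K

1.166e+04


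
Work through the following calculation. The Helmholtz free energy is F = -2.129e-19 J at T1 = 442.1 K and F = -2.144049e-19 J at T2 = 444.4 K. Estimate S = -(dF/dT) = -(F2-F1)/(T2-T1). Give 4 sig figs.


Step 1: dF = F2 - F1 = -2.144049e-19 - (-2.129e-19) = -1.5049e-21 J
Step 2: dT = T2 - T1 = 444.4 - 442.1 = 2.3 K
Step 3: S = -dF/dT = -(-1.5049e-21)/2.3 = 6.543e-22 J/K

6.543e-22


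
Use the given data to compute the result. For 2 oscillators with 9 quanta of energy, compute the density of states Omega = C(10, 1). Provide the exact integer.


Step 1: Use binomial coefficient C(10, 1)
Step 2: Numerator = 10! / 9!
Step 3: Denominator = 1!
Step 4: Omega = 10

10


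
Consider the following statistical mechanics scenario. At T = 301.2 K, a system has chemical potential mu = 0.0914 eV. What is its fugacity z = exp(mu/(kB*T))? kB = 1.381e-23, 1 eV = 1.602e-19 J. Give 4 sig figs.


Step 1: Convert mu to Joules: 0.0914*1.602e-19 = 1.464e-20 J
Step 2: kB*T = 1.381e-23*301.2 = 4.16e-21 J
Step 3: mu/(kB*T) = 3.52
Step 4: z = exp(3.52) = 33.79

33.79


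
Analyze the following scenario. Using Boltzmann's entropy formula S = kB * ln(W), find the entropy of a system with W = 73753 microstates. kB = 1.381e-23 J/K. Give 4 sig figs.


Step 1: ln(W) = ln(73753) = 11.21
Step 2: S = kB * ln(W) = 1.381e-23 * 11.21
Step 3: S = 1.548e-22 J/K

1.548e-22


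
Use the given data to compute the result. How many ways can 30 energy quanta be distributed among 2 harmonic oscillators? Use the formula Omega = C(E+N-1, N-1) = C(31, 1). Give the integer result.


Step 1: Use binomial coefficient C(31, 1)
Step 2: Numerator = 31! / 30!
Step 3: Denominator = 1!
Step 4: Omega = 31

31


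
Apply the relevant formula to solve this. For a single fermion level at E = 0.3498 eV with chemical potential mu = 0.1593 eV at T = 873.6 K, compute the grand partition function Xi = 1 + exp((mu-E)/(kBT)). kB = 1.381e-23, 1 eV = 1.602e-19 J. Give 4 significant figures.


Step 1: (mu - E) = 0.1593 - 0.3498 = -0.1905 eV
Step 2: x = (mu-E)*eV/(kB*T) = -0.1905*1.602e-19/(1.381e-23*873.6) = -2.53
Step 3: exp(x) = 0.07969
Step 4: Xi = 1 + 0.07969 = 1.08

1.08


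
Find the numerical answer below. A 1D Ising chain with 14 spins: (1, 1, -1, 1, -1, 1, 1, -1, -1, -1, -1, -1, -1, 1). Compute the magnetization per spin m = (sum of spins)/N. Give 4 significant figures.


Step 1: Count up spins (+1): 6, down spins (-1): 8
Step 2: Total magnetization M = 6 - 8 = -2
Step 3: m = M/N = -2/14 = -0.1429

-0.1429


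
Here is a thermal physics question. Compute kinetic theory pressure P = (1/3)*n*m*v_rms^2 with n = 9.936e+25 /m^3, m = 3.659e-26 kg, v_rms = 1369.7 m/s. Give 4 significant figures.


Step 1: v_rms^2 = 1369.7^2 = 1.876e+06
Step 2: n*m = 9.936e+25*3.659e-26 = 3.636
Step 3: P = (1/3)*3.636*1.876e+06 = 2.274e+06 Pa

2.274e+06


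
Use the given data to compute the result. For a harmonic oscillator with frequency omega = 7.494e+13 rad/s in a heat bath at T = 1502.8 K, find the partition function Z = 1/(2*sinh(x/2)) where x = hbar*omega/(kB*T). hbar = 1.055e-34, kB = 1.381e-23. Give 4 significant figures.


Step 1: Compute x = hbar*omega/(kB*T) = 1.055e-34*7.494e+13/(1.381e-23*1502.8) = 0.381
Step 2: x/2 = 0.1905
Step 3: sinh(x/2) = 0.1916
Step 4: Z = 1/(2*0.1916) = 2.609

2.609


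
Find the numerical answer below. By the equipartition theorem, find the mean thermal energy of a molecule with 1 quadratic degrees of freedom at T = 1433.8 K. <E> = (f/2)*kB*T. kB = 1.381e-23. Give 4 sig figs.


Step 1: f/2 = 1/2 = 0.5
Step 2: kB*T = 1.381e-23 * 1433.8 = 1.98e-20
Step 3: <E> = 0.5 * 1.98e-20 = 9.9e-21 J

9.9e-21


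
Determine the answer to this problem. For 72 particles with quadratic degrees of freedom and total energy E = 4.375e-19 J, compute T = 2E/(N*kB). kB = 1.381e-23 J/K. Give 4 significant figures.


Step 1: Numerator = 2*E = 2*4.375e-19 = 8.75e-19 J
Step 2: Denominator = N*kB = 72*1.381e-23 = 9.943e-22
Step 3: T = 8.75e-19 / 9.943e-22 = 880 K

880


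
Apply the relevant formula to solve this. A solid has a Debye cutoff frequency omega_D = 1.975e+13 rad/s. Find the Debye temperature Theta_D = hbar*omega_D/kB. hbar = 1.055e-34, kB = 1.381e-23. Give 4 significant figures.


Step 1: hbar*omega_D = 1.055e-34 * 1.975e+13 = 2.084e-21 J
Step 2: Theta_D = 2.084e-21 / 1.381e-23
Step 3: Theta_D = 150.9 K

150.9


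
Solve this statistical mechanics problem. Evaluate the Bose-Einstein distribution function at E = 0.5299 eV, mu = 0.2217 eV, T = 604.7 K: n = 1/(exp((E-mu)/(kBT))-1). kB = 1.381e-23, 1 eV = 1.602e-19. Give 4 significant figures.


Step 1: (E - mu) = 0.3082 eV
Step 2: x = (E-mu)*eV/(kB*T) = 0.3082*1.602e-19/(1.381e-23*604.7) = 5.912
Step 3: exp(x) = 369.6
Step 4: n = 1/(exp(x)-1) = 0.002713

0.002713


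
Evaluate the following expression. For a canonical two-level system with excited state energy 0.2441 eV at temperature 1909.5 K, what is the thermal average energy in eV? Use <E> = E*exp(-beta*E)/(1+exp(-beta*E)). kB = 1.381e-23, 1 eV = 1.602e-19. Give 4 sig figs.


Step 1: beta*E = 0.2441*1.602e-19/(1.381e-23*1909.5) = 1.483
Step 2: exp(-beta*E) = 0.227
Step 3: <E> = 0.2441*0.227/(1+0.227) = 0.04516 eV

0.04516


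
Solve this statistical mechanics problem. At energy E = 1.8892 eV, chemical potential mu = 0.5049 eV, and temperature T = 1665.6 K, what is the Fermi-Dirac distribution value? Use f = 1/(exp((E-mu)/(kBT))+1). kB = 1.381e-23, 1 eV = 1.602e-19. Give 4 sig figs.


Step 1: (E - mu) = 1.8892 - 0.5049 = 1.384 eV
Step 2: Convert: (E-mu)*eV = 2.218e-19 J
Step 3: x = (E-mu)*eV/(kB*T) = 9.641
Step 4: f = 1/(exp(9.641)+1) = 6.499e-05

6.499e-05


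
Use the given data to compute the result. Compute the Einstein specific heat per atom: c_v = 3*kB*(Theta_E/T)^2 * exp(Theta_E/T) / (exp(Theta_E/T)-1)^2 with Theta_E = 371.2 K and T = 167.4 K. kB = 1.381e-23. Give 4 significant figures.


Step 1: x = Theta_E/T = 371.2/167.4 = 2.217
Step 2: x^2 = 4.917
Step 3: exp(x) = 9.184
Step 4: c_v = 3*1.381e-23*4.917*9.184/(9.184-1)^2 = 2.793e-23

2.793e-23


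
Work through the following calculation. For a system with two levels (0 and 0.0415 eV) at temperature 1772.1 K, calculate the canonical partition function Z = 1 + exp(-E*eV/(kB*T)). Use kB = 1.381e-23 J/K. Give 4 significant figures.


Step 1: Compute beta*E = E*eV/(kB*T) = 0.0415*1.602e-19/(1.381e-23*1772.1) = 0.2717
Step 2: exp(-beta*E) = exp(-0.2717) = 0.7621
Step 3: Z = 1 + 0.7621 = 1.762

1.762


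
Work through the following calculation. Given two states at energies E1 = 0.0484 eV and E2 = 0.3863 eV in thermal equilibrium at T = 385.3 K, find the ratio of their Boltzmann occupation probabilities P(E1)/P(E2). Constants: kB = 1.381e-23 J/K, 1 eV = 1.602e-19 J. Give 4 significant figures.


Step 1: Compute energy difference dE = E1 - E2 = 0.0484 - 0.3863 = -0.3379 eV
Step 2: Convert to Joules: dE_J = -0.3379 * 1.602e-19 = -5.413e-20 J
Step 3: Compute exponent = -dE_J / (kB * T) = -(-5.413e-20) / (1.381e-23 * 385.3) = 10.17
Step 4: P(E1)/P(E2) = exp(10.17) = 2.619e+04

2.619e+04


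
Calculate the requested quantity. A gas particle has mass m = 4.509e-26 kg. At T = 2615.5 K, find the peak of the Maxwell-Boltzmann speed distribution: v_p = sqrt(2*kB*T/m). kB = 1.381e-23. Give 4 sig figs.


Step 1: Numerator = 2*kB*T = 2*1.381e-23*2615.5 = 7.224e-20
Step 2: Ratio = 7.224e-20 / 4.509e-26 = 1.602e+06
Step 3: v_p = sqrt(1.602e+06) = 1266 m/s

1266


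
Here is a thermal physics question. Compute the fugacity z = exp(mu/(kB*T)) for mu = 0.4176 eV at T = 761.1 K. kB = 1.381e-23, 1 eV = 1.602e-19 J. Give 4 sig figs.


Step 1: Convert mu to Joules: 0.4176*1.602e-19 = 6.69e-20 J
Step 2: kB*T = 1.381e-23*761.1 = 1.051e-20 J
Step 3: mu/(kB*T) = 6.365
Step 4: z = exp(6.365) = 581.1

581.1


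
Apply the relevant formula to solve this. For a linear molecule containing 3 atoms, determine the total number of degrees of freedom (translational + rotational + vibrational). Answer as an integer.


Step 1: Translational DOF = 3
Step 2: Rotational DOF (linear) = 2
Step 3: Vibrational DOF = 3*3 - 5 = 4
Step 4: Total = 3 + 2 + 4 = 9

9


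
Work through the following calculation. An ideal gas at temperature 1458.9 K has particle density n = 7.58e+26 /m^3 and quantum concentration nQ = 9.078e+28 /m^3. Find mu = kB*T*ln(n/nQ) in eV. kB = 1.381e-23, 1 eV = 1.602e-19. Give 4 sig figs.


Step 1: n/nQ = 7.58e+26/9.078e+28 = 0.00835
Step 2: ln(n/nQ) = -4.786
Step 3: mu = kB*T*ln(n/nQ) = 2.015e-20*-4.786 = -9.642e-20 J
Step 4: Convert to eV: -9.642e-20/1.602e-19 = -0.6018 eV

-0.6018


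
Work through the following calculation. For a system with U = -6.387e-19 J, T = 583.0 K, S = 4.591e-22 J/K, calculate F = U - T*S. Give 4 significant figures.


Step 1: T*S = 583.0 * 4.591e-22 = 2.677e-19 J
Step 2: F = U - T*S = -6.387e-19 - 2.677e-19
Step 3: F = -9.064e-19 J

-9.064e-19


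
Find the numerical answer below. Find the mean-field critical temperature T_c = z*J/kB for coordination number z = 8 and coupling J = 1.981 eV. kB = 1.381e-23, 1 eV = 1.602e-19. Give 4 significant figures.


Step 1: z*J = 8*1.981 = 15.85 eV
Step 2: Convert to Joules: 15.85*1.602e-19 = 2.539e-18 J
Step 3: T_c = 2.539e-18 / 1.381e-23 = 1.838e+05 K

1.838e+05


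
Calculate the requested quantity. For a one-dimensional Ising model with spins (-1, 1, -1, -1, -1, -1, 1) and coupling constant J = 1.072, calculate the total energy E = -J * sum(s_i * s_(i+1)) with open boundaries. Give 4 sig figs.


Step 1: Nearest-neighbor products: -1, -1, 1, 1, 1, -1
Step 2: Sum of products = 0
Step 3: E = -1.072 * 0 = 0

0


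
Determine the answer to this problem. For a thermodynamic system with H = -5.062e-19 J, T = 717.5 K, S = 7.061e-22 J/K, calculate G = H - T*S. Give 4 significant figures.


Step 1: T*S = 717.5 * 7.061e-22 = 5.066e-19 J
Step 2: G = H - T*S = -5.062e-19 - 5.066e-19
Step 3: G = -1.013e-18 J

-1.013e-18


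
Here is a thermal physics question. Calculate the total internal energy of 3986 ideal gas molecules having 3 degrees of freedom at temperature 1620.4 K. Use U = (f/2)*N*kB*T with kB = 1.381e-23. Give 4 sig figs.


Step 1: f/2 = 3/2 = 1.5
Step 2: N*kB*T = 3986*1.381e-23*1620.4 = 8.92e-17
Step 3: U = 1.5 * 8.92e-17 = 1.338e-16 J

1.338e-16


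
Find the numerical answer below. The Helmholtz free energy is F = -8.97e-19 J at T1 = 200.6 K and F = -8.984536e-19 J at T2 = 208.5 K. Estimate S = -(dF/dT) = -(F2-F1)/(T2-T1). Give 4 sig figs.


Step 1: dF = F2 - F1 = -8.984536e-19 - (-8.97e-19) = -1.4536e-21 J
Step 2: dT = T2 - T1 = 208.5 - 200.6 = 7.9 K
Step 3: S = -dF/dT = -(-1.4536e-21)/7.9 = 1.84e-22 J/K

1.84e-22


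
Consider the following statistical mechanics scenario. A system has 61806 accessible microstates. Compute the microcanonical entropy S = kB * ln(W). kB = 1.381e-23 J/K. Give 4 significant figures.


Step 1: ln(W) = ln(61806) = 11.03
Step 2: S = kB * ln(W) = 1.381e-23 * 11.03
Step 3: S = 1.523e-22 J/K

1.523e-22


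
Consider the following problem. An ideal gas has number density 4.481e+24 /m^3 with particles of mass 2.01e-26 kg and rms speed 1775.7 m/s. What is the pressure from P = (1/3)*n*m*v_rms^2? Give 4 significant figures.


Step 1: v_rms^2 = 1775.7^2 = 3.153e+06
Step 2: n*m = 4.481e+24*2.01e-26 = 0.09007
Step 3: P = (1/3)*0.09007*3.153e+06 = 9.466e+04 Pa

9.466e+04


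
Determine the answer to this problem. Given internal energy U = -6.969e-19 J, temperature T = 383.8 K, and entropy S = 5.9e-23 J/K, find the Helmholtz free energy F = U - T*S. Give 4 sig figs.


Step 1: T*S = 383.8 * 5.9e-23 = 2.264e-20 J
Step 2: F = U - T*S = -6.969e-19 - 2.264e-20
Step 3: F = -7.195e-19 J

-7.195e-19


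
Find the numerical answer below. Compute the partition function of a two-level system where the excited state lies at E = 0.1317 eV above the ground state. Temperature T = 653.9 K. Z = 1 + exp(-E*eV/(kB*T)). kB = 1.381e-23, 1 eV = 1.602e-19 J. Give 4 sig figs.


Step 1: Compute beta*E = E*eV/(kB*T) = 0.1317*1.602e-19/(1.381e-23*653.9) = 2.336
Step 2: exp(-beta*E) = exp(-2.336) = 0.09668
Step 3: Z = 1 + 0.09668 = 1.097

1.097


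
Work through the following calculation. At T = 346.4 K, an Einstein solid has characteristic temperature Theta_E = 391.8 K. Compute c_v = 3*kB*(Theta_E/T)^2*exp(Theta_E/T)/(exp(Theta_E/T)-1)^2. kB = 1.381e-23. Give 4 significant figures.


Step 1: x = Theta_E/T = 391.8/346.4 = 1.131
Step 2: x^2 = 1.279
Step 3: exp(x) = 3.099
Step 4: c_v = 3*1.381e-23*1.279*3.099/(3.099-1)^2 = 3.728e-23

3.728e-23


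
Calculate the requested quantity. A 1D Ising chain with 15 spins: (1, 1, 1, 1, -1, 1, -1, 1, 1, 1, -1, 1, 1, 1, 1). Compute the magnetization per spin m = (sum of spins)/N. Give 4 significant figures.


Step 1: Count up spins (+1): 12, down spins (-1): 3
Step 2: Total magnetization M = 12 - 3 = 9
Step 3: m = M/N = 9/15 = 0.6

0.6


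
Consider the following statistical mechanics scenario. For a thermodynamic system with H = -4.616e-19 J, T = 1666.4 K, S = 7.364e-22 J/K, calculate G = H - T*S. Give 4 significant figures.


Step 1: T*S = 1666.4 * 7.364e-22 = 1.227e-18 J
Step 2: G = H - T*S = -4.616e-19 - 1.227e-18
Step 3: G = -1.689e-18 J

-1.689e-18


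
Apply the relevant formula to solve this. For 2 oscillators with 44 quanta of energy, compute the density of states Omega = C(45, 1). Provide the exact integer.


Step 1: Use binomial coefficient C(45, 1)
Step 2: Numerator = 45! / 44!
Step 3: Denominator = 1!
Step 4: Omega = 45

45


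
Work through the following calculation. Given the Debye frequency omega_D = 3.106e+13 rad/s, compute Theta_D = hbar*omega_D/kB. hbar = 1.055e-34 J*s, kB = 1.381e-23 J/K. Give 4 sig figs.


Step 1: hbar*omega_D = 1.055e-34 * 3.106e+13 = 3.277e-21 J
Step 2: Theta_D = 3.277e-21 / 1.381e-23
Step 3: Theta_D = 237.3 K

237.3


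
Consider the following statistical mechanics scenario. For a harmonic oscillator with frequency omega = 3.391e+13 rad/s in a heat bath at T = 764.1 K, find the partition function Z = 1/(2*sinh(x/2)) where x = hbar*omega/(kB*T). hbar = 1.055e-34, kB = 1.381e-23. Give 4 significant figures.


Step 1: Compute x = hbar*omega/(kB*T) = 1.055e-34*3.391e+13/(1.381e-23*764.1) = 0.339
Step 2: x/2 = 0.1695
Step 3: sinh(x/2) = 0.1703
Step 4: Z = 1/(2*0.1703) = 2.936

2.936


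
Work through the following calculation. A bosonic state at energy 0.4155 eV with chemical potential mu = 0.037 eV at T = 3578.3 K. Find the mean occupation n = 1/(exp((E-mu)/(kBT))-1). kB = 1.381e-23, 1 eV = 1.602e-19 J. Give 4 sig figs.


Step 1: (E - mu) = 0.3785 eV
Step 2: x = (E-mu)*eV/(kB*T) = 0.3785*1.602e-19/(1.381e-23*3578.3) = 1.227
Step 3: exp(x) = 3.411
Step 4: n = 1/(exp(x)-1) = 0.4147

0.4147


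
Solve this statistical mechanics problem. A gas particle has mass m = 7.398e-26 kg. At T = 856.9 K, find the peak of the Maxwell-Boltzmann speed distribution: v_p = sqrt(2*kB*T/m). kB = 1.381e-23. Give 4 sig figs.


Step 1: Numerator = 2*kB*T = 2*1.381e-23*856.9 = 2.367e-20
Step 2: Ratio = 2.367e-20 / 7.398e-26 = 3.199e+05
Step 3: v_p = sqrt(3.199e+05) = 565.6 m/s

565.6


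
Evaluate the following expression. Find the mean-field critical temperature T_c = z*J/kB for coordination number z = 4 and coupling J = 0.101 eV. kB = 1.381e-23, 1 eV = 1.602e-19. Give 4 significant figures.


Step 1: z*J = 4*0.101 = 0.404 eV
Step 2: Convert to Joules: 0.404*1.602e-19 = 6.472e-20 J
Step 3: T_c = 6.472e-20 / 1.381e-23 = 4687 K

4687


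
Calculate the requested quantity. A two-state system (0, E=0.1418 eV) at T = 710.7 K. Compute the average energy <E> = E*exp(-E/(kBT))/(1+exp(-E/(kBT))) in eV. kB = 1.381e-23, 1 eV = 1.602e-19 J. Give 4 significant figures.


Step 1: beta*E = 0.1418*1.602e-19/(1.381e-23*710.7) = 2.315
Step 2: exp(-beta*E) = 0.09881
Step 3: <E> = 0.1418*0.09881/(1+0.09881) = 0.01275 eV

0.01275


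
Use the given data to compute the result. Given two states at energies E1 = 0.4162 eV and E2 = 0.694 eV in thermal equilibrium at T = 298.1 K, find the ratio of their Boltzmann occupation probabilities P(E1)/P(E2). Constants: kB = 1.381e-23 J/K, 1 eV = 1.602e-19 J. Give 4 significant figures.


Step 1: Compute energy difference dE = E1 - E2 = 0.4162 - 0.694 = -0.2778 eV
Step 2: Convert to Joules: dE_J = -0.2778 * 1.602e-19 = -4.45e-20 J
Step 3: Compute exponent = -dE_J / (kB * T) = -(-4.45e-20) / (1.381e-23 * 298.1) = 10.81
Step 4: P(E1)/P(E2) = exp(10.81) = 4.953e+04

4.953e+04


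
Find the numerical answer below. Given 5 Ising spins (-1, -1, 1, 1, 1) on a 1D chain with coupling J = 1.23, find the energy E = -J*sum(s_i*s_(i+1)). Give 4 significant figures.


Step 1: Nearest-neighbor products: 1, -1, 1, 1
Step 2: Sum of products = 2
Step 3: E = -1.23 * 2 = -2.46

-2.46


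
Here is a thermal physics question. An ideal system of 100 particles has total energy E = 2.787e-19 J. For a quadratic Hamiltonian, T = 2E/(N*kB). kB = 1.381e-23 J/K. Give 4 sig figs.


Step 1: Numerator = 2*E = 2*2.787e-19 = 5.574e-19 J
Step 2: Denominator = N*kB = 100*1.381e-23 = 1.381e-21
Step 3: T = 5.574e-19 / 1.381e-21 = 403.6 K

403.6


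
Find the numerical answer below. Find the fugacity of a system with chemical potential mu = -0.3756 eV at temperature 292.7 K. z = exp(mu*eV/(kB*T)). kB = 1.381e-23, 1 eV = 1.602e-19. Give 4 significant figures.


Step 1: Convert mu to Joules: -0.3756*1.602e-19 = -6.017e-20 J
Step 2: kB*T = 1.381e-23*292.7 = 4.042e-21 J
Step 3: mu/(kB*T) = -14.89
Step 4: z = exp(-14.89) = 3.429e-07

3.429e-07


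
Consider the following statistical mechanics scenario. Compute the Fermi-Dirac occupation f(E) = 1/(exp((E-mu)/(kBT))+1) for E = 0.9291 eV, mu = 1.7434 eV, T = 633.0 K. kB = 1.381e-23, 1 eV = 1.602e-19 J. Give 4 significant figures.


Step 1: (E - mu) = 0.9291 - 1.7434 = -0.8143 eV
Step 2: Convert: (E-mu)*eV = -1.305e-19 J
Step 3: x = (E-mu)*eV/(kB*T) = -14.92
Step 4: f = 1/(exp(-14.92)+1) = 1

1


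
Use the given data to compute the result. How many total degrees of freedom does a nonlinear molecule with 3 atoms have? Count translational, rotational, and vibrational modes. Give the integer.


Step 1: Translational DOF = 3
Step 2: Rotational DOF (nonlinear) = 3
Step 3: Vibrational DOF = 3*3 - 6 = 3
Step 4: Total = 3 + 3 + 3 = 9

9


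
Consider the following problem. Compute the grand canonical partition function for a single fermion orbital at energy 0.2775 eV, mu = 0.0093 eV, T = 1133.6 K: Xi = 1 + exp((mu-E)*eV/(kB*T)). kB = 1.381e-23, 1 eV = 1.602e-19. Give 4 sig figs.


Step 1: (mu - E) = 0.0093 - 0.2775 = -0.2682 eV
Step 2: x = (mu-E)*eV/(kB*T) = -0.2682*1.602e-19/(1.381e-23*1133.6) = -2.745
Step 3: exp(x) = 0.06428
Step 4: Xi = 1 + 0.06428 = 1.064

1.064


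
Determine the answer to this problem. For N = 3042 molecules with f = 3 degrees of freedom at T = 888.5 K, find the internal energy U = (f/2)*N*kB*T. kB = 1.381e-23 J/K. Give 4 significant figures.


Step 1: f/2 = 3/2 = 1.5
Step 2: N*kB*T = 3042*1.381e-23*888.5 = 3.733e-17
Step 3: U = 1.5 * 3.733e-17 = 5.599e-17 J

5.599e-17


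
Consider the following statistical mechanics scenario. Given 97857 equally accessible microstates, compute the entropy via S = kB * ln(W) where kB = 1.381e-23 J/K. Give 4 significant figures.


Step 1: ln(W) = ln(97857) = 11.49
Step 2: S = kB * ln(W) = 1.381e-23 * 11.49
Step 3: S = 1.587e-22 J/K

1.587e-22


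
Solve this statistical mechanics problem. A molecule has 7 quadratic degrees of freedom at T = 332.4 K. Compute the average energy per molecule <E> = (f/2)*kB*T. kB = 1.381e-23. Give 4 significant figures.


Step 1: f/2 = 7/2 = 3.5
Step 2: kB*T = 1.381e-23 * 332.4 = 4.59e-21
Step 3: <E> = 3.5 * 4.59e-21 = 1.607e-20 J

1.607e-20


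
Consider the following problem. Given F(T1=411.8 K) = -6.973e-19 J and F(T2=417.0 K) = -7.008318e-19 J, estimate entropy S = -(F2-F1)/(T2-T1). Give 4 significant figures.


Step 1: dF = F2 - F1 = -7.008318e-19 - (-6.973e-19) = -3.5318e-21 J
Step 2: dT = T2 - T1 = 417.0 - 411.8 = 5.2 K
Step 3: S = -dF/dT = -(-3.5318e-21)/5.2 = 6.792e-22 J/K

6.792e-22


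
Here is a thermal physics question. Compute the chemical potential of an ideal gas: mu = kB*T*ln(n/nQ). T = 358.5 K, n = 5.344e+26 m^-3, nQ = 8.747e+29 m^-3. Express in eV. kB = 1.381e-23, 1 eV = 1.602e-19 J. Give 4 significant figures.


Step 1: n/nQ = 5.344e+26/8.747e+29 = 0.000611
Step 2: ln(n/nQ) = -7.4
Step 3: mu = kB*T*ln(n/nQ) = 4.951e-21*-7.4 = -3.664e-20 J
Step 4: Convert to eV: -3.664e-20/1.602e-19 = -0.2287 eV

-0.2287


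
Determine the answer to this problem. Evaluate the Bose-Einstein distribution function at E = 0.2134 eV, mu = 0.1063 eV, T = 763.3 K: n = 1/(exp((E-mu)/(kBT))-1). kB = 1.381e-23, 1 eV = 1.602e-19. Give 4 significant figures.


Step 1: (E - mu) = 0.1071 eV
Step 2: x = (E-mu)*eV/(kB*T) = 0.1071*1.602e-19/(1.381e-23*763.3) = 1.628
Step 3: exp(x) = 5.092
Step 4: n = 1/(exp(x)-1) = 0.2444

0.2444


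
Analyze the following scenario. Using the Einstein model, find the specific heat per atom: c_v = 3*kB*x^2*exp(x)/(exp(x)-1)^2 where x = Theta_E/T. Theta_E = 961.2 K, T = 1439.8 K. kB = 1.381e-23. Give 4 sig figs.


Step 1: x = Theta_E/T = 961.2/1439.8 = 0.6676
Step 2: x^2 = 0.4457
Step 3: exp(x) = 1.95
Step 4: c_v = 3*1.381e-23*0.4457*1.95/(1.95-1)^2 = 3.992e-23

3.992e-23


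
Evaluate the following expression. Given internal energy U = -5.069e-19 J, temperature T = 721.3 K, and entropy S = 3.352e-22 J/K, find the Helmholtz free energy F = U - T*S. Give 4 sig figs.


Step 1: T*S = 721.3 * 3.352e-22 = 2.418e-19 J
Step 2: F = U - T*S = -5.069e-19 - 2.418e-19
Step 3: F = -7.487e-19 J

-7.487e-19


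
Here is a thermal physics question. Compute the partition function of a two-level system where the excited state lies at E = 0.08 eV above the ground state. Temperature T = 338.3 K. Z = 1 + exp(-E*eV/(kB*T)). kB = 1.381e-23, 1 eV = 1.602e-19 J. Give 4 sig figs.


Step 1: Compute beta*E = E*eV/(kB*T) = 0.08*1.602e-19/(1.381e-23*338.3) = 2.743
Step 2: exp(-beta*E) = exp(-2.743) = 0.06436
Step 3: Z = 1 + 0.06436 = 1.064

1.064


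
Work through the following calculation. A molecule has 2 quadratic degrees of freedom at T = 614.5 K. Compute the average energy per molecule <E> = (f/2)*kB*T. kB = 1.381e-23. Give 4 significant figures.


Step 1: f/2 = 2/2 = 1
Step 2: kB*T = 1.381e-23 * 614.5 = 8.486e-21
Step 3: <E> = 1 * 8.486e-21 = 8.486e-21 J

8.486e-21


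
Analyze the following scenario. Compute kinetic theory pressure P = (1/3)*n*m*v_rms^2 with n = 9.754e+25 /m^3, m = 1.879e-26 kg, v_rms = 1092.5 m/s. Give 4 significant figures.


Step 1: v_rms^2 = 1092.5^2 = 1.194e+06
Step 2: n*m = 9.754e+25*1.879e-26 = 1.833
Step 3: P = (1/3)*1.833*1.194e+06 = 7.292e+05 Pa

7.292e+05


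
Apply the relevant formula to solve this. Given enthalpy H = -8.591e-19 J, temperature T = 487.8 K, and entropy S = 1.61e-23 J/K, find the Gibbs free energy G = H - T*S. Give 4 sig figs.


Step 1: T*S = 487.8 * 1.61e-23 = 7.854e-21 J
Step 2: G = H - T*S = -8.591e-19 - 7.854e-21
Step 3: G = -8.67e-19 J

-8.67e-19


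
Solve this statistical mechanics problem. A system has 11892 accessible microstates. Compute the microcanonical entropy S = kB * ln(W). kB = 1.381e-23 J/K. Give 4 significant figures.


Step 1: ln(W) = ln(11892) = 9.384
Step 2: S = kB * ln(W) = 1.381e-23 * 9.384
Step 3: S = 1.296e-22 J/K

1.296e-22


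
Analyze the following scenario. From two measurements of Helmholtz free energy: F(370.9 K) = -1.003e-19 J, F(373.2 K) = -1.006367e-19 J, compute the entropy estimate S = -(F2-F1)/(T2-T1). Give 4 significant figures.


Step 1: dF = F2 - F1 = -1.006367e-19 - (-1.003e-19) = -3.367e-22 J
Step 2: dT = T2 - T1 = 373.2 - 370.9 = 2.3 K
Step 3: S = -dF/dT = -(-3.367e-22)/2.3 = 1.464e-22 J/K

1.464e-22


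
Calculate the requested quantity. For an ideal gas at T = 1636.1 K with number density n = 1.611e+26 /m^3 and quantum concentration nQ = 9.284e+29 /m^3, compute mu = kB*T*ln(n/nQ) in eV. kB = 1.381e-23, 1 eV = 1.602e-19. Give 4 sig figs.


Step 1: n/nQ = 1.611e+26/9.284e+29 = 0.0001735
Step 2: ln(n/nQ) = -8.659
Step 3: mu = kB*T*ln(n/nQ) = 2.259e-20*-8.659 = -1.957e-19 J
Step 4: Convert to eV: -1.957e-19/1.602e-19 = -1.221 eV

-1.221


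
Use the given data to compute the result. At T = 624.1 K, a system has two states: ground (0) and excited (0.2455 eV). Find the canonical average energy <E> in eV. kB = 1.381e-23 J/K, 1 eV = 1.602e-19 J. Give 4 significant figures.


Step 1: beta*E = 0.2455*1.602e-19/(1.381e-23*624.1) = 4.563
Step 2: exp(-beta*E) = 0.01043
Step 3: <E> = 0.2455*0.01043/(1+0.01043) = 0.002534 eV

0.002534


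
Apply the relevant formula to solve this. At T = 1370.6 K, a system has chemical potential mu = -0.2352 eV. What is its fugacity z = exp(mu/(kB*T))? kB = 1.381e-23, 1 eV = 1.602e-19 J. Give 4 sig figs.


Step 1: Convert mu to Joules: -0.2352*1.602e-19 = -3.768e-20 J
Step 2: kB*T = 1.381e-23*1370.6 = 1.893e-20 J
Step 3: mu/(kB*T) = -1.991
Step 4: z = exp(-1.991) = 0.1366

0.1366


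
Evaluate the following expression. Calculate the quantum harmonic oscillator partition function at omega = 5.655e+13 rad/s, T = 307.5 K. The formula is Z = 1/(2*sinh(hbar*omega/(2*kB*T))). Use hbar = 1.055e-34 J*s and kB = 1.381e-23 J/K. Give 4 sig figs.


Step 1: Compute x = hbar*omega/(kB*T) = 1.055e-34*5.655e+13/(1.381e-23*307.5) = 1.405
Step 2: x/2 = 0.7025
Step 3: sinh(x/2) = 0.7617
Step 4: Z = 1/(2*0.7617) = 0.6565

0.6565


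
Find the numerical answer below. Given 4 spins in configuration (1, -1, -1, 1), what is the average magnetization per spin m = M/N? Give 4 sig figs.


Step 1: Count up spins (+1): 2, down spins (-1): 2
Step 2: Total magnetization M = 2 - 2 = 0
Step 3: m = M/N = 0/4 = 0

0


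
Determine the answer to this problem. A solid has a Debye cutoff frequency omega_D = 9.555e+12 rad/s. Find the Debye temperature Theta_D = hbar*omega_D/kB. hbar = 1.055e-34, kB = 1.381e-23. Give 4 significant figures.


Step 1: hbar*omega_D = 1.055e-34 * 9.555e+12 = 1.008e-21 J
Step 2: Theta_D = 1.008e-21 / 1.381e-23
Step 3: Theta_D = 72.99 K

72.99


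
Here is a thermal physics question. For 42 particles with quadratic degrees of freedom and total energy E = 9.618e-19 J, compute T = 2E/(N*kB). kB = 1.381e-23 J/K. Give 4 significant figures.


Step 1: Numerator = 2*E = 2*9.618e-19 = 1.924e-18 J
Step 2: Denominator = N*kB = 42*1.381e-23 = 5.8e-22
Step 3: T = 1.924e-18 / 5.8e-22 = 3316 K

3316


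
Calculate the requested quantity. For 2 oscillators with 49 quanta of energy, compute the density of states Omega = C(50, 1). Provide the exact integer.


Step 1: Use binomial coefficient C(50, 1)
Step 2: Numerator = 50! / 49!
Step 3: Denominator = 1!
Step 4: Omega = 50

50


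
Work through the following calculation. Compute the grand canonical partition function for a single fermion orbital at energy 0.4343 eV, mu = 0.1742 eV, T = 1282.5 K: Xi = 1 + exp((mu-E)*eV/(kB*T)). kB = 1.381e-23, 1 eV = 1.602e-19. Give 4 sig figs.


Step 1: (mu - E) = 0.1742 - 0.4343 = -0.2601 eV
Step 2: x = (mu-E)*eV/(kB*T) = -0.2601*1.602e-19/(1.381e-23*1282.5) = -2.353
Step 3: exp(x) = 0.09512
Step 4: Xi = 1 + 0.09512 = 1.095

1.095
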